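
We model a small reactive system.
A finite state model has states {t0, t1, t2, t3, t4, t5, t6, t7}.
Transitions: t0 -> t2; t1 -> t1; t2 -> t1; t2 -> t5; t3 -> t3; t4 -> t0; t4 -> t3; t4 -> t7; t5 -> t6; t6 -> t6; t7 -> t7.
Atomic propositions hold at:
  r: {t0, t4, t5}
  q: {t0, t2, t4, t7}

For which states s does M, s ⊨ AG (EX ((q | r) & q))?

Sat(q | r) = {t0, t2, t4, t5, t7}
Sat((q | r) & q) = {t0, t2, t4, t7}
Sat(EX ((q | r) & q)) = {s : some successor in {t0, t2, t4, t7}} = {t0, t4, t7}
AG (EX ((q | r) & q)): greatest fixpoint, start Z0 = {t0, t4, t7}, keep only states in Sat with every successor in Z. Z1 = {t7}; fixed.
Sat(AG (EX ((q | r) & q))) = {t7}

{t7}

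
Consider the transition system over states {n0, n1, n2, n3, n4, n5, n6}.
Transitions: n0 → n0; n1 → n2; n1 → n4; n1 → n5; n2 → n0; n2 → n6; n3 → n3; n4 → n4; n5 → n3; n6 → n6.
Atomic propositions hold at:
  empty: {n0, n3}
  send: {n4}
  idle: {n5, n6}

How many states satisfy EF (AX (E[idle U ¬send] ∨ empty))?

6

Sat(¬send) = {n0, n1, n2, n3, n5, n6}
E[idle U ¬send]: least fixpoint, start Z0 = Sat(¬send) = {n0, n1, n2, n3, n5, n6}, add states in Sat(idle) with some successor in Z. Already a fixed point.
Sat(E[idle U ¬send]) = {n0, n1, n2, n3, n5, n6}
Sat(E[idle U ¬send] ∨ empty) = {n0, n1, n2, n3, n5, n6}
Sat(AX (E[idle U ¬send] ∨ empty)) = {s : every successor in {n0, n1, n2, n3, n5, n6}} = {n0, n2, n3, n5, n6}
EF (AX (E[idle U ¬send] ∨ empty)): least fixpoint, start Z0 = {n0, n2, n3, n5, n6}, add states with some successor in Z. Z1 = {n0, n1, n2, n3, n5, n6}; fixed.
Sat(EF (AX (E[idle U ¬send] ∨ empty))) = {n0, n1, n2, n3, n5, n6}
|Sat(EF (AX (E[idle U ¬send] ∨ empty)))| = |{n0, n1, n2, n3, n5, n6}| = 6.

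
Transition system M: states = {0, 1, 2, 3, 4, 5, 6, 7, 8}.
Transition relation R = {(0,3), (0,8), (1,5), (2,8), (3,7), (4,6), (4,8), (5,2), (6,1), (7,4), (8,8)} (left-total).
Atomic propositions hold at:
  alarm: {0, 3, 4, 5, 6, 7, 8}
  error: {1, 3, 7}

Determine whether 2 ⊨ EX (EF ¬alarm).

No

Sat(¬alarm) = {1, 2}
EF ¬alarm: least fixpoint, start Z0 = {1, 2}, add states with some successor in Z. Z1 = {1, 2, 5, 6}; Z2 = {1, 2, 4, 5, 6}; Z3 = {1, 2, 4, 5, 6, 7}; Z4 = {1, 2, 3, 4, 5, 6, 7}; Z5 = {0, 1, 2, 3, 4, 5, 6, 7}; fixed.
Sat(EF ¬alarm) = {0, 1, 2, 3, 4, 5, 6, 7}
Sat(EX (EF ¬alarm)) = {s : some successor in {0, 1, 2, 3, 4, 5, 6, 7}} = {0, 1, 3, 4, 5, 6, 7}
2 ∉ Sat(EX (EF ¬alarm)) = {0, 1, 3, 4, 5, 6, 7}, so the formula does not hold at 2.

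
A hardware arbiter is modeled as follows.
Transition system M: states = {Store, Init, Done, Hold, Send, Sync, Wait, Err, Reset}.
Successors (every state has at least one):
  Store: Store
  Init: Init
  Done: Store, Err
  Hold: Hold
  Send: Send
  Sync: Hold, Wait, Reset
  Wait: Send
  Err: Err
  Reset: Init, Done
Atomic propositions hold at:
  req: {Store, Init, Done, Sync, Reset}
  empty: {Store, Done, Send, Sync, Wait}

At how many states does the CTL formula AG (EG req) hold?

EG req: greatest fixpoint, start Z0 = {Store, Init, Done, Sync, Reset}, keep only states in Sat with some successor in Z. Already a fixed point.
Sat(EG req) = {Store, Init, Done, Sync, Reset}
AG (EG req): greatest fixpoint, start Z0 = {Store, Init, Done, Sync, Reset}, keep only states in Sat with every successor in Z. Z1 = {Store, Init, Reset}; Z2 = {Store, Init}; fixed.
Sat(AG (EG req)) = {Store, Init}
|Sat(AG (EG req))| = |{Store, Init}| = 2.

2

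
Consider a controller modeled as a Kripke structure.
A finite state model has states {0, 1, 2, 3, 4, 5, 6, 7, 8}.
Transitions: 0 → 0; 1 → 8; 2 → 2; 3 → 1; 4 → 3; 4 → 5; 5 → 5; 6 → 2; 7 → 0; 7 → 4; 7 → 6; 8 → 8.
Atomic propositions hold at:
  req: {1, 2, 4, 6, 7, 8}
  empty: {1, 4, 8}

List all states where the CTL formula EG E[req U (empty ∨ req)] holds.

{1, 2, 6, 7, 8}

Sat(empty ∨ req) = {1, 2, 4, 6, 7, 8}
E[req U (empty ∨ req)]: least fixpoint, start Z0 = Sat((empty ∨ req)) = {1, 2, 4, 6, 7, 8}, add states in Sat(req) with some successor in Z. Already a fixed point.
Sat(E[req U (empty ∨ req)]) = {1, 2, 4, 6, 7, 8}
EG E[req U (empty ∨ req)]: greatest fixpoint, start Z0 = {1, 2, 4, 6, 7, 8}, keep only states in Sat with some successor in Z. Z1 = {1, 2, 6, 7, 8}; fixed.
Sat(EG E[req U (empty ∨ req)]) = {1, 2, 6, 7, 8}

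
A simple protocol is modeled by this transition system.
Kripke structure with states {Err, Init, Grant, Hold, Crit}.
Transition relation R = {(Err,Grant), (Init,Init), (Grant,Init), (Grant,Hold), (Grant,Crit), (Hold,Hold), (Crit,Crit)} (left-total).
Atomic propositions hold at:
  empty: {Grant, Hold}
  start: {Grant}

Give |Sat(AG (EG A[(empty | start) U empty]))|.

Sat(empty | start) = {Grant, Hold}
A[(empty | start) U empty]: least fixpoint, start Z0 = Sat(empty) = {Grant, Hold}, add states in Sat(empty | start) with every successor in Z. Already a fixed point.
Sat(A[(empty | start) U empty]) = {Grant, Hold}
EG A[(empty | start) U empty]: greatest fixpoint, start Z0 = {Grant, Hold}, keep only states in Sat with some successor in Z. Already a fixed point.
Sat(EG A[(empty | start) U empty]) = {Grant, Hold}
AG (EG A[(empty | start) U empty]): greatest fixpoint, start Z0 = {Grant, Hold}, keep only states in Sat with every successor in Z. Z1 = {Hold}; fixed.
Sat(AG (EG A[(empty | start) U empty])) = {Hold}
|Sat(AG (EG A[(empty | start) U empty]))| = |{Hold}| = 1.

1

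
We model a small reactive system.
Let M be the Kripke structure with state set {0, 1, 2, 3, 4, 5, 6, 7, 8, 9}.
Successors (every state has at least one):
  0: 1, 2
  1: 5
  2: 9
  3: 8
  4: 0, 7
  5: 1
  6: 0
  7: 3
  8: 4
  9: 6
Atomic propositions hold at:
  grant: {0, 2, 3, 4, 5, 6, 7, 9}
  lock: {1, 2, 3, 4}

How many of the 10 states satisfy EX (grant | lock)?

9

Sat(grant | lock) = {0, 1, 2, 3, 4, 5, 6, 7, 9}
Sat(EX (grant | lock)) = {s : some successor in {0, 1, 2, 3, 4, 5, 6, 7, 9}} = {0, 1, 2, 4, 5, 6, 7, 8, 9}
|Sat(EX (grant | lock))| = |{0, 1, 2, 4, 5, 6, 7, 8, 9}| = 9.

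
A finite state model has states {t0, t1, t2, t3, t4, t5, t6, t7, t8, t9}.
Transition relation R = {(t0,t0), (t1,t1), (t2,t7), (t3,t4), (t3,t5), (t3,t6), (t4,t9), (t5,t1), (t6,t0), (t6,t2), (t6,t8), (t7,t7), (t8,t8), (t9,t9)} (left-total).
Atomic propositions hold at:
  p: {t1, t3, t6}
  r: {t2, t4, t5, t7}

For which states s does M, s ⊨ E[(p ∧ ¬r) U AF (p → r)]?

{t0, t2, t3, t4, t5, t6, t7, t8, t9}

Sat(¬r) = {t0, t1, t3, t6, t8, t9}
Sat(p ∧ ¬r) = {t1, t3, t6}
Sat(p → r) = {t0, t2, t4, t5, t7, t8, t9}
AF (p → r): least fixpoint, start Z0 = {t0, t2, t4, t5, t7, t8, t9}, add states with every successor in Z. Z1 = {t0, t2, t4, t5, t6, t7, t8, t9}; Z2 = {t0, t2, t3, t4, t5, t6, t7, t8, t9}; fixed.
Sat(AF (p → r)) = {t0, t2, t3, t4, t5, t6, t7, t8, t9}
E[(p ∧ ¬r) U AF (p → r)]: least fixpoint, start Z0 = Sat(AF (p → r)) = {t0, t2, t3, t4, t5, t6, t7, t8, t9}, add states in Sat(p ∧ ¬r) with some successor in Z. Already a fixed point.
Sat(E[(p ∧ ¬r) U AF (p → r)]) = {t0, t2, t3, t4, t5, t6, t7, t8, t9}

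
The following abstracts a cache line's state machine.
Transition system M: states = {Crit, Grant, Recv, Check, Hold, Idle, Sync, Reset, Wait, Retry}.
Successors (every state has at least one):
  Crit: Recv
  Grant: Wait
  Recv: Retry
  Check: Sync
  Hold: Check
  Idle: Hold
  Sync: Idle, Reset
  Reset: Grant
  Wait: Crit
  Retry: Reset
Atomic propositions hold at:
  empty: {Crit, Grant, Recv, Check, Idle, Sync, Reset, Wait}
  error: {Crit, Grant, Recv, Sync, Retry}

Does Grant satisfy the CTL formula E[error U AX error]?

Yes

Sat(AX error) = {s : every successor in {Crit, Grant, Recv, Sync, Retry}} = {Crit, Recv, Check, Reset, Wait}
E[error U AX error]: least fixpoint, start Z0 = Sat(AX error) = {Crit, Recv, Check, Reset, Wait}, add states in Sat(error) with some successor in Z. Z1 = {Crit, Grant, Recv, Check, Sync, Reset, Wait, Retry}; fixed.
Sat(E[error U AX error]) = {Crit, Grant, Recv, Check, Sync, Reset, Wait, Retry}
Grant ∈ Sat(E[error U AX error]) = {Crit, Grant, Recv, Check, Sync, Reset, Wait, Retry}, so the formula holds at Grant.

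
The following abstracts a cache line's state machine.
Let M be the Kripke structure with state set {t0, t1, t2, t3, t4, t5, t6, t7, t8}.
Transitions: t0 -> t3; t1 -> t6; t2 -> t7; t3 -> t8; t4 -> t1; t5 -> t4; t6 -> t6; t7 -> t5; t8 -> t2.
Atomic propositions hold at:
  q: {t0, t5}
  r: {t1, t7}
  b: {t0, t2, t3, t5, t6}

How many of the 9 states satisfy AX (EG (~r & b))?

2

Sat(~r) = {t0, t2, t3, t4, t5, t6, t8}
Sat(~r & b) = {t0, t2, t3, t5, t6}
EG (~r & b): greatest fixpoint, start Z0 = {t0, t2, t3, t5, t6}, keep only states in Sat with some successor in Z. Z1 = {t0, t6}; Z2 = {t6}; fixed.
Sat(EG (~r & b)) = {t6}
Sat(AX (EG (~r & b))) = {s : every successor in {t6}} = {t1, t6}
|Sat(AX (EG (~r & b)))| = |{t1, t6}| = 2.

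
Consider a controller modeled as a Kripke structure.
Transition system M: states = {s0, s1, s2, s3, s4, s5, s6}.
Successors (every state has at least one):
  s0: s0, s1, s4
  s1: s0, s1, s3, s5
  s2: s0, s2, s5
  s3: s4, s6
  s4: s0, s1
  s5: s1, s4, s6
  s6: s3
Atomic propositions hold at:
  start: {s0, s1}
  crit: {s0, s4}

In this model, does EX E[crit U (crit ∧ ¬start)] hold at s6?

Sat(¬start) = {s2, s3, s4, s5, s6}
Sat(crit ∧ ¬start) = {s4}
E[crit U (crit ∧ ¬start)]: least fixpoint, start Z0 = Sat((crit ∧ ¬start)) = {s4}, add states in Sat(crit) with some successor in Z. Z1 = {s0, s4}; fixed.
Sat(E[crit U (crit ∧ ¬start)]) = {s0, s4}
Sat(EX E[crit U (crit ∧ ¬start)]) = {s : some successor in {s0, s4}} = {s0, s1, s2, s3, s4, s5}
s6 ∉ Sat(EX E[crit U (crit ∧ ¬start)]) = {s0, s1, s2, s3, s4, s5}, so the formula does not hold at s6.

No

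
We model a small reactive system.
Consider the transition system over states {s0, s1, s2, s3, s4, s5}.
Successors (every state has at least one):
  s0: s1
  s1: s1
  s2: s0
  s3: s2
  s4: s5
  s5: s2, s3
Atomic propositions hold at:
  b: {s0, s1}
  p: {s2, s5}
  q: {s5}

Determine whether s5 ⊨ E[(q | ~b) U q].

Sat(~b) = {s2, s3, s4, s5}
Sat(q | ~b) = {s2, s3, s4, s5}
E[(q | ~b) U q]: least fixpoint, start Z0 = Sat(q) = {s5}, add states in Sat(q | ~b) with some successor in Z. Z1 = {s4, s5}; fixed.
Sat(E[(q | ~b) U q]) = {s4, s5}
s5 ∈ Sat(E[(q | ~b) U q]) = {s4, s5}, so the formula holds at s5.

Yes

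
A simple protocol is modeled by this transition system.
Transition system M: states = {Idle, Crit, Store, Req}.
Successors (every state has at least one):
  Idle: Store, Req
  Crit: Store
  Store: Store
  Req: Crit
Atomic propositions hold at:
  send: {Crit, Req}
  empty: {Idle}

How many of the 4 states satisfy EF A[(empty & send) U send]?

Sat(empty & send) = ∅
A[(empty & send) U send]: least fixpoint, start Z0 = Sat(send) = {Crit, Req}, add states in Sat(empty & send) with every successor in Z. Already a fixed point.
Sat(A[(empty & send) U send]) = {Crit, Req}
EF A[(empty & send) U send]: least fixpoint, start Z0 = {Crit, Req}, add states with some successor in Z. Z1 = {Idle, Crit, Req}; fixed.
Sat(EF A[(empty & send) U send]) = {Idle, Crit, Req}
|Sat(EF A[(empty & send) U send])| = |{Idle, Crit, Req}| = 3.

3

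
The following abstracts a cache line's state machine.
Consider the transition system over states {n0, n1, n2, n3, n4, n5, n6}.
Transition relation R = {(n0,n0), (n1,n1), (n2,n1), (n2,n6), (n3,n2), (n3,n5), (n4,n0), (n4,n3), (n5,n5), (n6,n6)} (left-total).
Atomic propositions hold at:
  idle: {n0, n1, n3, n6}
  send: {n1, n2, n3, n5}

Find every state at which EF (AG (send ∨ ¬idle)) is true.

Sat(¬idle) = {n2, n4, n5}
Sat(send ∨ ¬idle) = {n1, n2, n3, n4, n5}
AG (send ∨ ¬idle): greatest fixpoint, start Z0 = {n1, n2, n3, n4, n5}, keep only states in Sat with every successor in Z. Z1 = {n1, n3, n5}; Z2 = {n1, n5}; fixed.
Sat(AG (send ∨ ¬idle)) = {n1, n5}
EF (AG (send ∨ ¬idle)): least fixpoint, start Z0 = {n1, n5}, add states with some successor in Z. Z1 = {n1, n2, n3, n5}; Z2 = {n1, n2, n3, n4, n5}; fixed.
Sat(EF (AG (send ∨ ¬idle))) = {n1, n2, n3, n4, n5}

{n1, n2, n3, n4, n5}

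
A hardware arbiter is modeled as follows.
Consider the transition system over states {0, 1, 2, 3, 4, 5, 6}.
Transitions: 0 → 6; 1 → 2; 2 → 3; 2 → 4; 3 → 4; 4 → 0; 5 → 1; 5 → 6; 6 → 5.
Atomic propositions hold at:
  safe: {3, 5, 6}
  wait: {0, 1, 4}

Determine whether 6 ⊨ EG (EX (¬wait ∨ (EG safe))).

Yes

Sat(¬wait) = {2, 3, 5, 6}
EG safe: greatest fixpoint, start Z0 = {3, 5, 6}, keep only states in Sat with some successor in Z. Z1 = {5, 6}; fixed.
Sat(EG safe) = {5, 6}
Sat(¬wait ∨ (EG safe)) = {2, 3, 5, 6}
Sat(EX (¬wait ∨ (EG safe))) = {s : some successor in {2, 3, 5, 6}} = {0, 1, 2, 5, 6}
EG (EX (¬wait ∨ (EG safe))): greatest fixpoint, start Z0 = {0, 1, 2, 5, 6}, keep only states in Sat with some successor in Z. Z1 = {0, 1, 5, 6}; Z2 = {0, 5, 6}; fixed.
Sat(EG (EX (¬wait ∨ (EG safe)))) = {0, 5, 6}
6 ∈ Sat(EG (EX (¬wait ∨ (EG safe)))) = {0, 5, 6}, so the formula holds at 6.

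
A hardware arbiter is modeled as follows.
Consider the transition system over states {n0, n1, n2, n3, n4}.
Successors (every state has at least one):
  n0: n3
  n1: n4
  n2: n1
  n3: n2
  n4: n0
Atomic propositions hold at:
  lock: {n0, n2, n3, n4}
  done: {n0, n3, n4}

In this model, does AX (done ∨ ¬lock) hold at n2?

Yes

Sat(¬lock) = {n1}
Sat(done ∨ ¬lock) = {n0, n1, n3, n4}
Sat(AX (done ∨ ¬lock)) = {s : every successor in {n0, n1, n3, n4}} = {n0, n1, n2, n4}
n2 ∈ Sat(AX (done ∨ ¬lock)) = {n0, n1, n2, n4}, so the formula holds at n2.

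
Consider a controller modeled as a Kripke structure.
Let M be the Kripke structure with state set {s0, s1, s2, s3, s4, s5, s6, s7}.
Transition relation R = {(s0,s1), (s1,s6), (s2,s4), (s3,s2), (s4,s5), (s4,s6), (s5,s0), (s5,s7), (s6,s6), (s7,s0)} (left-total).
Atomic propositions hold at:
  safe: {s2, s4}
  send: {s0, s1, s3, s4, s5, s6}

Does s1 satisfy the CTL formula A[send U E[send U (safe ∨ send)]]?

Sat(safe ∨ send) = {s0, s1, s2, s3, s4, s5, s6}
E[send U (safe ∨ send)]: least fixpoint, start Z0 = Sat((safe ∨ send)) = {s0, s1, s2, s3, s4, s5, s6}, add states in Sat(send) with some successor in Z. Already a fixed point.
Sat(E[send U (safe ∨ send)]) = {s0, s1, s2, s3, s4, s5, s6}
A[send U E[send U (safe ∨ send)]]: least fixpoint, start Z0 = Sat(E[send U (safe ∨ send)]) = {s0, s1, s2, s3, s4, s5, s6}, add states in Sat(send) with every successor in Z. Already a fixed point.
Sat(A[send U E[send U (safe ∨ send)]]) = {s0, s1, s2, s3, s4, s5, s6}
s1 ∈ Sat(A[send U E[send U (safe ∨ send)]]) = {s0, s1, s2, s3, s4, s5, s6}, so the formula holds at s1.

Yes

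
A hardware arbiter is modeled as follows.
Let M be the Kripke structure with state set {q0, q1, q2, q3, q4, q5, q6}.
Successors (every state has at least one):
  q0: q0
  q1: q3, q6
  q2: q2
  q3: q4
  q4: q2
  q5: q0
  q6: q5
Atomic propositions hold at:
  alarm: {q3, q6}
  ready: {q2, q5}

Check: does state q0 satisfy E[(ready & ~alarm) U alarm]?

Sat(~alarm) = {q0, q1, q2, q4, q5}
Sat(ready & ~alarm) = {q2, q5}
E[(ready & ~alarm) U alarm]: least fixpoint, start Z0 = Sat(alarm) = {q3, q6}, add states in Sat(ready & ~alarm) with some successor in Z. Already a fixed point.
Sat(E[(ready & ~alarm) U alarm]) = {q3, q6}
q0 ∉ Sat(E[(ready & ~alarm) U alarm]) = {q3, q6}, so the formula does not hold at q0.

No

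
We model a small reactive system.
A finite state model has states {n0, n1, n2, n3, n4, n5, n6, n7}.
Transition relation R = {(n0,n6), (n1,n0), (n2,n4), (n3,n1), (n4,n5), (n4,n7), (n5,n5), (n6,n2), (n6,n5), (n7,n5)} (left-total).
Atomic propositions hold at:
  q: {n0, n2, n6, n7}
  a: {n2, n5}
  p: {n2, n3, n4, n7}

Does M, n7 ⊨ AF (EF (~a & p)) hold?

Yes

Sat(~a) = {n0, n1, n3, n4, n6, n7}
Sat(~a & p) = {n3, n4, n7}
EF (~a & p): least fixpoint, start Z0 = {n3, n4, n7}, add states with some successor in Z. Z1 = {n2, n3, n4, n7}; Z2 = {n2, n3, n4, n6, n7}; Z3 = {n0, n2, n3, n4, n6, n7}; Z4 = {n0, n1, n2, n3, n4, n6, n7}; fixed.
Sat(EF (~a & p)) = {n0, n1, n2, n3, n4, n6, n7}
AF (EF (~a & p)): least fixpoint, start Z0 = {n0, n1, n2, n3, n4, n6, n7}, add states with every successor in Z. Already a fixed point.
Sat(AF (EF (~a & p))) = {n0, n1, n2, n3, n4, n6, n7}
n7 ∈ Sat(AF (EF (~a & p))) = {n0, n1, n2, n3, n4, n6, n7}, so the formula holds at n7.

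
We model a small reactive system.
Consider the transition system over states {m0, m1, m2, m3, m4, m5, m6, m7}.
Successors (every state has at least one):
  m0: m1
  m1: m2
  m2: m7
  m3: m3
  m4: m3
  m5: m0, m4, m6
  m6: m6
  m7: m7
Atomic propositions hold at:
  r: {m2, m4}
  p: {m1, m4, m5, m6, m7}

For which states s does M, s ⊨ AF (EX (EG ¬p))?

{m3, m4}

Sat(¬p) = {m0, m2, m3}
EG ¬p: greatest fixpoint, start Z0 = {m0, m2, m3}, keep only states in Sat with some successor in Z. Z1 = {m3}; fixed.
Sat(EG ¬p) = {m3}
Sat(EX (EG ¬p)) = {s : some successor in {m3}} = {m3, m4}
AF (EX (EG ¬p)): least fixpoint, start Z0 = {m3, m4}, add states with every successor in Z. Already a fixed point.
Sat(AF (EX (EG ¬p))) = {m3, m4}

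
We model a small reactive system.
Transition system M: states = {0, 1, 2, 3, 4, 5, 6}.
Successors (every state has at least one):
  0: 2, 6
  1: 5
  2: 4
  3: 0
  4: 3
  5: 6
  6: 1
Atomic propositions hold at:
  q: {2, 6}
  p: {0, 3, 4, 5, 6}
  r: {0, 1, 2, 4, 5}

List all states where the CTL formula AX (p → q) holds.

Sat(p → q) = {1, 2, 6}
Sat(AX (p → q)) = {s : every successor in {1, 2, 6}} = {0, 5, 6}

{0, 5, 6}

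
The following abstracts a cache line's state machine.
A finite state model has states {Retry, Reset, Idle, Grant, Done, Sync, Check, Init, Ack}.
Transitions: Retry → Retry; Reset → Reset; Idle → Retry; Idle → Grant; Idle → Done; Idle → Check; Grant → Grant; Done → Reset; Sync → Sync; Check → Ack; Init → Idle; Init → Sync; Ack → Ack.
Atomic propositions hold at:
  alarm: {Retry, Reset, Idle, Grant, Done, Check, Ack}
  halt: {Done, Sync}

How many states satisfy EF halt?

EF halt: least fixpoint, start Z0 = {Done, Sync}, add states with some successor in Z. Z1 = {Idle, Done, Sync, Init}; fixed.
Sat(EF halt) = {Idle, Done, Sync, Init}
|Sat(EF halt)| = |{Idle, Done, Sync, Init}| = 4.

4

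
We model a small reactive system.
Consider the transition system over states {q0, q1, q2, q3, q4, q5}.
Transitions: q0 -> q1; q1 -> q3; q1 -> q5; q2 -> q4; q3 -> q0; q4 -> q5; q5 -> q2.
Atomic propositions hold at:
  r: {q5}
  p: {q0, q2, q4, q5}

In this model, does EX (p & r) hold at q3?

Sat(p & r) = {q5}
Sat(EX (p & r)) = {s : some successor in {q5}} = {q1, q4}
q3 ∉ Sat(EX (p & r)) = {q1, q4}, so the formula does not hold at q3.

No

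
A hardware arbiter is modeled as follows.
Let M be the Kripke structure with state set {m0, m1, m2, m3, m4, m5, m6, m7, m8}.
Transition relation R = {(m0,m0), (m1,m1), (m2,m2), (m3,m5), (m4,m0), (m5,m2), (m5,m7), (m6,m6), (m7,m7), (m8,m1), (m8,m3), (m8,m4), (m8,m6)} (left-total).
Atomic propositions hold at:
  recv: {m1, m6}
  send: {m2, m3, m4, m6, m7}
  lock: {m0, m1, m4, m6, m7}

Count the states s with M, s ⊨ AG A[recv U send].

A[recv U send]: least fixpoint, start Z0 = Sat(send) = {m2, m3, m4, m6, m7}, add states in Sat(recv) with every successor in Z. Already a fixed point.
Sat(A[recv U send]) = {m2, m3, m4, m6, m7}
AG A[recv U send]: greatest fixpoint, start Z0 = {m2, m3, m4, m6, m7}, keep only states in Sat with every successor in Z. Z1 = {m2, m6, m7}; fixed.
Sat(AG A[recv U send]) = {m2, m6, m7}
|Sat(AG A[recv U send])| = |{m2, m6, m7}| = 3.

3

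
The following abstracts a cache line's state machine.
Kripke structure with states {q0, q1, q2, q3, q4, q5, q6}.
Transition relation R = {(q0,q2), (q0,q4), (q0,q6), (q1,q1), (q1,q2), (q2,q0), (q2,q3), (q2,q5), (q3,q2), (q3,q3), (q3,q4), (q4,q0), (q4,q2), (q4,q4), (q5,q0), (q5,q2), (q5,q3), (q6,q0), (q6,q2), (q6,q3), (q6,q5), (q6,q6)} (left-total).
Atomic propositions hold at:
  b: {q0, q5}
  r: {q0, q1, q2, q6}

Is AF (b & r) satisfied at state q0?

Sat(b & r) = {q0}
AF (b & r): least fixpoint, start Z0 = {q0}, add states with every successor in Z. Already a fixed point.
Sat(AF (b & r)) = {q0}
q0 ∈ Sat(AF (b & r)) = {q0}, so the formula holds at q0.

Yes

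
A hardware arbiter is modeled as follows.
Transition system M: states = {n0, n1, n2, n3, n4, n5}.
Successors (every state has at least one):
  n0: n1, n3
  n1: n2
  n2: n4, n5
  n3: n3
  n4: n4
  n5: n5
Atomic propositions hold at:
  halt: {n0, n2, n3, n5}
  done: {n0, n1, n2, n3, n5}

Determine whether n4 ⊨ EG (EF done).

No

EF done: least fixpoint, start Z0 = {n0, n1, n2, n3, n5}, add states with some successor in Z. Already a fixed point.
Sat(EF done) = {n0, n1, n2, n3, n5}
EG (EF done): greatest fixpoint, start Z0 = {n0, n1, n2, n3, n5}, keep only states in Sat with some successor in Z. Already a fixed point.
Sat(EG (EF done)) = {n0, n1, n2, n3, n5}
n4 ∉ Sat(EG (EF done)) = {n0, n1, n2, n3, n5}, so the formula does not hold at n4.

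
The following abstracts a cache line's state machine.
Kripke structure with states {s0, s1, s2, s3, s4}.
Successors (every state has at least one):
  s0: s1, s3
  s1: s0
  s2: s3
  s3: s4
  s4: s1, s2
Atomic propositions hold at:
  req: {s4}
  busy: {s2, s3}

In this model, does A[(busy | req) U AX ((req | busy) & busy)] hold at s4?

No

Sat(busy | req) = {s2, s3, s4}
Sat(req | busy) = {s2, s3, s4}
Sat((req | busy) & busy) = {s2, s3}
Sat(AX ((req | busy) & busy)) = {s : every successor in {s2, s3}} = {s2}
A[(busy | req) U AX ((req | busy) & busy)]: least fixpoint, start Z0 = Sat(AX ((req | busy) & busy)) = {s2}, add states in Sat(busy | req) with every successor in Z. Already a fixed point.
Sat(A[(busy | req) U AX ((req | busy) & busy)]) = {s2}
s4 ∉ Sat(A[(busy | req) U AX ((req | busy) & busy)]) = {s2}, so the formula does not hold at s4.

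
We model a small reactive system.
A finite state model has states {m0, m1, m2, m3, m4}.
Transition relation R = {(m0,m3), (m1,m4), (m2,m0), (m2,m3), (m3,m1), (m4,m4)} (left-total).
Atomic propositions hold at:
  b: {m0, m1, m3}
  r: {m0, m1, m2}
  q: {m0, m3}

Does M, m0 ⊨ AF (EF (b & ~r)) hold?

Sat(~r) = {m3, m4}
Sat(b & ~r) = {m3}
EF (b & ~r): least fixpoint, start Z0 = {m3}, add states with some successor in Z. Z1 = {m0, m2, m3}; fixed.
Sat(EF (b & ~r)) = {m0, m2, m3}
AF (EF (b & ~r)): least fixpoint, start Z0 = {m0, m2, m3}, add states with every successor in Z. Already a fixed point.
Sat(AF (EF (b & ~r))) = {m0, m2, m3}
m0 ∈ Sat(AF (EF (b & ~r))) = {m0, m2, m3}, so the formula holds at m0.

Yes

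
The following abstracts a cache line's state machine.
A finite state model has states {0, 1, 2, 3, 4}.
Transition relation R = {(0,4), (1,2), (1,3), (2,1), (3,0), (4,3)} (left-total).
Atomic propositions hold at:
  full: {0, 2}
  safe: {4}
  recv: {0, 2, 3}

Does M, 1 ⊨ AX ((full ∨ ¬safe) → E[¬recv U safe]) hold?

Sat(¬safe) = {0, 1, 2, 3}
Sat(full ∨ ¬safe) = {0, 1, 2, 3}
Sat(¬recv) = {1, 4}
E[¬recv U safe]: least fixpoint, start Z0 = Sat(safe) = {4}, add states in Sat(¬recv) with some successor in Z. Already a fixed point.
Sat(E[¬recv U safe]) = {4}
Sat((full ∨ ¬safe) → E[¬recv U safe]) = {4}
Sat(AX ((full ∨ ¬safe) → E[¬recv U safe])) = {s : every successor in {4}} = {0}
1 ∉ Sat(AX ((full ∨ ¬safe) → E[¬recv U safe])) = {0}, so the formula does not hold at 1.

No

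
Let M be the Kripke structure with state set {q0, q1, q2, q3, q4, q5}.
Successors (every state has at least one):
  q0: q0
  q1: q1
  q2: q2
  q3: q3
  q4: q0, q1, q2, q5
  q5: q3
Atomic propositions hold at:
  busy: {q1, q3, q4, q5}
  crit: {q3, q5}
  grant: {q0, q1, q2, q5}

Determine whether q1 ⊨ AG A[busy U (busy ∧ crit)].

Sat(busy ∧ crit) = {q3, q5}
A[busy U (busy ∧ crit)]: least fixpoint, start Z0 = Sat((busy ∧ crit)) = {q3, q5}, add states in Sat(busy) with every successor in Z. Already a fixed point.
Sat(A[busy U (busy ∧ crit)]) = {q3, q5}
AG A[busy U (busy ∧ crit)]: greatest fixpoint, start Z0 = {q3, q5}, keep only states in Sat with every successor in Z. Already a fixed point.
Sat(AG A[busy U (busy ∧ crit)]) = {q3, q5}
q1 ∉ Sat(AG A[busy U (busy ∧ crit)]) = {q3, q5}, so the formula does not hold at q1.

No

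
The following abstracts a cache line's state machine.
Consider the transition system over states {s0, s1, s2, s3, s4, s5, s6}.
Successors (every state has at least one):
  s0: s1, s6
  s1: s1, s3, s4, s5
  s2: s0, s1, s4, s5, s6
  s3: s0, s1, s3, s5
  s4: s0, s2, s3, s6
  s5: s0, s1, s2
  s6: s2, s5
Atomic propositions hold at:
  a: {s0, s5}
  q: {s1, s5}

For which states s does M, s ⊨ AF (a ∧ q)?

Sat(a ∧ q) = {s5}
AF (a ∧ q): least fixpoint, start Z0 = {s5}, add states with every successor in Z. Already a fixed point.
Sat(AF (a ∧ q)) = {s5}

{s5}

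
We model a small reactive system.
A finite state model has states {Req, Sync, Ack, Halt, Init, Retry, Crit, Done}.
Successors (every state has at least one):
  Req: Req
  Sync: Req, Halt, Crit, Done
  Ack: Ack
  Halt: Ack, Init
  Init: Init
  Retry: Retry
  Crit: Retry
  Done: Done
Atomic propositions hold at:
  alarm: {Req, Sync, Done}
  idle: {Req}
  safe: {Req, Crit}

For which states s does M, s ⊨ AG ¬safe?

Sat(¬safe) = {Sync, Ack, Halt, Init, Retry, Done}
AG ¬safe: greatest fixpoint, start Z0 = {Sync, Ack, Halt, Init, Retry, Done}, keep only states in Sat with every successor in Z. Z1 = {Ack, Halt, Init, Retry, Done}; fixed.
Sat(AG ¬safe) = {Ack, Halt, Init, Retry, Done}

{Ack, Halt, Init, Retry, Done}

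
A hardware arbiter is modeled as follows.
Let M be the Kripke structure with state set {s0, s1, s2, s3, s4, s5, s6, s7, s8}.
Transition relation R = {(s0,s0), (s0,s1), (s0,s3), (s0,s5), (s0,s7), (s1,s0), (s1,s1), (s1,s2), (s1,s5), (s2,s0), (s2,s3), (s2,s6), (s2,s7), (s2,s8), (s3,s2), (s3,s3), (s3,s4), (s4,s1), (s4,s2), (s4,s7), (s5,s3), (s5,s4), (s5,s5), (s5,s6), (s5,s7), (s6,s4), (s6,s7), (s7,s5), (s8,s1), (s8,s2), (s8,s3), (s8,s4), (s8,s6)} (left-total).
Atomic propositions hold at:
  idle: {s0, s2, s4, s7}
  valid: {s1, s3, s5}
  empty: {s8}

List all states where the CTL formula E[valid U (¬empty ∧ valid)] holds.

{s1, s3, s5}

Sat(¬empty) = {s0, s1, s2, s3, s4, s5, s6, s7}
Sat(¬empty ∧ valid) = {s1, s3, s5}
E[valid U (¬empty ∧ valid)]: least fixpoint, start Z0 = Sat((¬empty ∧ valid)) = {s1, s3, s5}, add states in Sat(valid) with some successor in Z. Already a fixed point.
Sat(E[valid U (¬empty ∧ valid)]) = {s1, s3, s5}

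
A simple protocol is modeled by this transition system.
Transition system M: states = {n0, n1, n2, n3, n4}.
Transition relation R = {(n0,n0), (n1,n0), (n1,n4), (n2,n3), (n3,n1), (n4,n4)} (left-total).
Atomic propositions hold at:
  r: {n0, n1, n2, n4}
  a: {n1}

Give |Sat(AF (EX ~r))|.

1

Sat(~r) = {n3}
Sat(EX ~r) = {s : some successor in {n3}} = {n2}
AF (EX ~r): least fixpoint, start Z0 = {n2}, add states with every successor in Z. Already a fixed point.
Sat(AF (EX ~r)) = {n2}
|Sat(AF (EX ~r))| = |{n2}| = 1.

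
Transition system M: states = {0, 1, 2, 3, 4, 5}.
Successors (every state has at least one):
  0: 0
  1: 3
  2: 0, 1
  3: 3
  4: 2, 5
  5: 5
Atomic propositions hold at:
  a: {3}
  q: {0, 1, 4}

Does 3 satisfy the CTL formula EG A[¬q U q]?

Sat(¬q) = {2, 3, 5}
A[¬q U q]: least fixpoint, start Z0 = Sat(q) = {0, 1, 4}, add states in Sat(¬q) with every successor in Z. Z1 = {0, 1, 2, 4}; fixed.
Sat(A[¬q U q]) = {0, 1, 2, 4}
EG A[¬q U q]: greatest fixpoint, start Z0 = {0, 1, 2, 4}, keep only states in Sat with some successor in Z. Z1 = {0, 2, 4}; fixed.
Sat(EG A[¬q U q]) = {0, 2, 4}
3 ∉ Sat(EG A[¬q U q]) = {0, 2, 4}, so the formula does not hold at 3.

No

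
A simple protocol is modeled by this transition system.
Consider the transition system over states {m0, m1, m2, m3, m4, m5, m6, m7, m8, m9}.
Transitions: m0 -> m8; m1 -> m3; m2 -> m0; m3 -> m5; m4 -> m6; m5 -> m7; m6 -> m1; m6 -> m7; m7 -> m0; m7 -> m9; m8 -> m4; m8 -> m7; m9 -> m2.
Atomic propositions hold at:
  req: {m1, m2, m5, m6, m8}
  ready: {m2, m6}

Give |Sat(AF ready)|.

AF ready: least fixpoint, start Z0 = {m2, m6}, add states with every successor in Z. Z1 = {m2, m4, m6, m9}; fixed.
Sat(AF ready) = {m2, m4, m6, m9}
|Sat(AF ready)| = |{m2, m4, m6, m9}| = 4.

4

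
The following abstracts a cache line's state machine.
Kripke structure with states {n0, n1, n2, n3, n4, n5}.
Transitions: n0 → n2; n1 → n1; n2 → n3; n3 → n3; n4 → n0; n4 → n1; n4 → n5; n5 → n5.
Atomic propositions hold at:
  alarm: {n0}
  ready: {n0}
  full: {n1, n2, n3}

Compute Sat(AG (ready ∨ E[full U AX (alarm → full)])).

{n0, n1, n2, n3, n5}

Sat(alarm → full) = {n1, n2, n3, n4, n5}
Sat(AX (alarm → full)) = {s : every successor in {n1, n2, n3, n4, n5}} = {n0, n1, n2, n3, n5}
E[full U AX (alarm → full)]: least fixpoint, start Z0 = Sat(AX (alarm → full)) = {n0, n1, n2, n3, n5}, add states in Sat(full) with some successor in Z. Already a fixed point.
Sat(E[full U AX (alarm → full)]) = {n0, n1, n2, n3, n5}
Sat(ready ∨ E[full U AX (alarm → full)]) = {n0, n1, n2, n3, n5}
AG (ready ∨ E[full U AX (alarm → full)]): greatest fixpoint, start Z0 = {n0, n1, n2, n3, n5}, keep only states in Sat with every successor in Z. Already a fixed point.
Sat(AG (ready ∨ E[full U AX (alarm → full)])) = {n0, n1, n2, n3, n5}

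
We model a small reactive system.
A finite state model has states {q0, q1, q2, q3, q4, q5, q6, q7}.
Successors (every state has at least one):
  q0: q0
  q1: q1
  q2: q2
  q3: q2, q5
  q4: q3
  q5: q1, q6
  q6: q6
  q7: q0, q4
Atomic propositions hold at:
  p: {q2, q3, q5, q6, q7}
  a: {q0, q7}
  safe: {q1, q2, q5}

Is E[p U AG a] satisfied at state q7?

AG a: greatest fixpoint, start Z0 = {q0, q7}, keep only states in Sat with every successor in Z. Z1 = {q0}; fixed.
Sat(AG a) = {q0}
E[p U AG a]: least fixpoint, start Z0 = Sat(AG a) = {q0}, add states in Sat(p) with some successor in Z. Z1 = {q0, q7}; fixed.
Sat(E[p U AG a]) = {q0, q7}
q7 ∈ Sat(E[p U AG a]) = {q0, q7}, so the formula holds at q7.

Yes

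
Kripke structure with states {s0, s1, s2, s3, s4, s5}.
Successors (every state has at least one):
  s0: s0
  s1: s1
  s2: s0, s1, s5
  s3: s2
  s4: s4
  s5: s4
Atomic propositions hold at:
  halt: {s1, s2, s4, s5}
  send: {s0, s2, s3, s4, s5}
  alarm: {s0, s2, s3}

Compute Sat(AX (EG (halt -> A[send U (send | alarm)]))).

{s0, s3, s4, s5}

Sat(send | alarm) = {s0, s2, s3, s4, s5}
A[send U (send | alarm)]: least fixpoint, start Z0 = Sat((send | alarm)) = {s0, s2, s3, s4, s5}, add states in Sat(send) with every successor in Z. Already a fixed point.
Sat(A[send U (send | alarm)]) = {s0, s2, s3, s4, s5}
Sat(halt -> A[send U (send | alarm)]) = {s0, s2, s3, s4, s5}
EG (halt -> A[send U (send | alarm)]): greatest fixpoint, start Z0 = {s0, s2, s3, s4, s5}, keep only states in Sat with some successor in Z. Already a fixed point.
Sat(EG (halt -> A[send U (send | alarm)])) = {s0, s2, s3, s4, s5}
Sat(AX (EG (halt -> A[send U (send | alarm)]))) = {s : every successor in {s0, s2, s3, s4, s5}} = {s0, s3, s4, s5}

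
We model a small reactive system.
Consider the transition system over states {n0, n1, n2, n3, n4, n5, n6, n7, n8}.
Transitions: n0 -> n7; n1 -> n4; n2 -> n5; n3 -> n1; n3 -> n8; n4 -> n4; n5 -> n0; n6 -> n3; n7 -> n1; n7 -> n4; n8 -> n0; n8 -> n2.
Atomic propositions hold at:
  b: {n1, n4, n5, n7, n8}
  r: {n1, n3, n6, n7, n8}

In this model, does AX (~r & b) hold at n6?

Sat(~r) = {n0, n2, n4, n5}
Sat(~r & b) = {n4, n5}
Sat(AX (~r & b)) = {s : every successor in {n4, n5}} = {n1, n2, n4}
n6 ∉ Sat(AX (~r & b)) = {n1, n2, n4}, so the formula does not hold at n6.

No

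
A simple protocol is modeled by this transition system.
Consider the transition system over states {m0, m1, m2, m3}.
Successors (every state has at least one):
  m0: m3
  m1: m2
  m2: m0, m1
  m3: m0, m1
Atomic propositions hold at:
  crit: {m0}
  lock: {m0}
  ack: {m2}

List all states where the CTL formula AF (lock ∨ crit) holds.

Sat(lock ∨ crit) = {m0}
AF (lock ∨ crit): least fixpoint, start Z0 = {m0}, add states with every successor in Z. Already a fixed point.
Sat(AF (lock ∨ crit)) = {m0}

{m0}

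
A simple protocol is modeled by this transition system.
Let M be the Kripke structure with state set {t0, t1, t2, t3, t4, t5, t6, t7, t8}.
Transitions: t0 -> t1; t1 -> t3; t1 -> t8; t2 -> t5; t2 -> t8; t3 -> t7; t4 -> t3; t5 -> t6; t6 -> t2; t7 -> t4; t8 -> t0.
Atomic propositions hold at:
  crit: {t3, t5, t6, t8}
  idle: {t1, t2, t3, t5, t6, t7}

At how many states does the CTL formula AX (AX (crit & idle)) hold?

Sat(crit & idle) = {t3, t5, t6}
Sat(AX (crit & idle)) = {s : every successor in {t3, t5, t6}} = {t4, t5}
Sat(AX (AX (crit & idle))) = {s : every successor in {t4, t5}} = {t7}
|Sat(AX (AX (crit & idle)))| = |{t7}| = 1.

1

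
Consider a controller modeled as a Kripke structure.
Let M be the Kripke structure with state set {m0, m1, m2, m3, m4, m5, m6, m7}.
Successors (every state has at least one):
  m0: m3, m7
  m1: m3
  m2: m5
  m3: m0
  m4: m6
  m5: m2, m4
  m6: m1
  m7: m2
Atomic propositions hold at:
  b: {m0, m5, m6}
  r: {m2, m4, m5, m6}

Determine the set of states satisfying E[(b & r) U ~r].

Sat(b & r) = {m5, m6}
Sat(~r) = {m0, m1, m3, m7}
E[(b & r) U ~r]: least fixpoint, start Z0 = Sat(~r) = {m0, m1, m3, m7}, add states in Sat(b & r) with some successor in Z. Z1 = {m0, m1, m3, m6, m7}; fixed.
Sat(E[(b & r) U ~r]) = {m0, m1, m3, m6, m7}

{m0, m1, m3, m6, m7}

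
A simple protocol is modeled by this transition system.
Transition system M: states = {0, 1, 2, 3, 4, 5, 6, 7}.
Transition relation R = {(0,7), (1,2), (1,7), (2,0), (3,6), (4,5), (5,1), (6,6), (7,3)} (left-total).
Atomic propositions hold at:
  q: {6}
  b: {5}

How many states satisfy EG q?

EG q: greatest fixpoint, start Z0 = {6}, keep only states in Sat with some successor in Z. Already a fixed point.
Sat(EG q) = {6}
|Sat(EG q)| = |{6}| = 1.

1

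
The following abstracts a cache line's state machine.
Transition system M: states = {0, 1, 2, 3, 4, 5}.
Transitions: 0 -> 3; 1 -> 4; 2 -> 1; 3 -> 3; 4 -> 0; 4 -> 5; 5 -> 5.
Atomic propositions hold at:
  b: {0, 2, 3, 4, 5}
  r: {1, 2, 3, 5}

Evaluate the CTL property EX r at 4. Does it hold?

Yes

Sat(EX r) = {s : some successor in {1, 2, 3, 5}} = {0, 2, 3, 4, 5}
4 ∈ Sat(EX r) = {0, 2, 3, 4, 5}, so the formula holds at 4.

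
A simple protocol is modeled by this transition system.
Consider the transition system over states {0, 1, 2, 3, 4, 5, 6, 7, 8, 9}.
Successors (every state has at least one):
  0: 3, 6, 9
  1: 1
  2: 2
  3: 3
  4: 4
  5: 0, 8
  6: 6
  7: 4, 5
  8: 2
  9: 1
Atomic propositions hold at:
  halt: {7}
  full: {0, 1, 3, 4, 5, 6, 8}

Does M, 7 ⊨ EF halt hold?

Yes

EF halt: least fixpoint, start Z0 = {7}, add states with some successor in Z. Already a fixed point.
Sat(EF halt) = {7}
7 ∈ Sat(EF halt) = {7}, so the formula holds at 7.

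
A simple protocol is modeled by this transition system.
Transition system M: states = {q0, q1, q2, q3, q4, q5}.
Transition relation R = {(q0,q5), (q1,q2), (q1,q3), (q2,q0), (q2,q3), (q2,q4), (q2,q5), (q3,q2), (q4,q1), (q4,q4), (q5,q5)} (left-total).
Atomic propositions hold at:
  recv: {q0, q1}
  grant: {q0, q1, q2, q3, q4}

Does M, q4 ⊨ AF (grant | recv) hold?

Sat(grant | recv) = {q0, q1, q2, q3, q4}
AF (grant | recv): least fixpoint, start Z0 = {q0, q1, q2, q3, q4}, add states with every successor in Z. Already a fixed point.
Sat(AF (grant | recv)) = {q0, q1, q2, q3, q4}
q4 ∈ Sat(AF (grant | recv)) = {q0, q1, q2, q3, q4}, so the formula holds at q4.

Yes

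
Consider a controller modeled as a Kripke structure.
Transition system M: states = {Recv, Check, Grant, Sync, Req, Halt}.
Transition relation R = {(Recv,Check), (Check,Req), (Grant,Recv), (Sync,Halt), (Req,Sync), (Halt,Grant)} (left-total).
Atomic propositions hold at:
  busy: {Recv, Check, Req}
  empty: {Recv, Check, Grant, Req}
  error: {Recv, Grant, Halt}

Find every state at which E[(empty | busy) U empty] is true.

{Recv, Check, Grant, Req}

Sat(empty | busy) = {Recv, Check, Grant, Req}
E[(empty | busy) U empty]: least fixpoint, start Z0 = Sat(empty) = {Recv, Check, Grant, Req}, add states in Sat(empty | busy) with some successor in Z. Already a fixed point.
Sat(E[(empty | busy) U empty]) = {Recv, Check, Grant, Req}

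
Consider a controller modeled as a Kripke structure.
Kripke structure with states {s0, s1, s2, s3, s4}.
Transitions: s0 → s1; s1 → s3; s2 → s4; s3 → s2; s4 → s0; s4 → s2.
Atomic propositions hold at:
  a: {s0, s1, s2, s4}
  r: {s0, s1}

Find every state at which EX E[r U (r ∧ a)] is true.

{s0, s4}

Sat(r ∧ a) = {s0, s1}
E[r U (r ∧ a)]: least fixpoint, start Z0 = Sat((r ∧ a)) = {s0, s1}, add states in Sat(r) with some successor in Z. Already a fixed point.
Sat(E[r U (r ∧ a)]) = {s0, s1}
Sat(EX E[r U (r ∧ a)]) = {s : some successor in {s0, s1}} = {s0, s4}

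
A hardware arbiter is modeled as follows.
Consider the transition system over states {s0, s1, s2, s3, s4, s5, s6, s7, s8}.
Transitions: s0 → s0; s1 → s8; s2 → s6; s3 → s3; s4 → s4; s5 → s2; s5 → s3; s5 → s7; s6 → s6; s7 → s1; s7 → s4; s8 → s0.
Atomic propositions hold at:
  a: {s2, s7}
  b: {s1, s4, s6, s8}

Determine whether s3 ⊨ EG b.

No

EG b: greatest fixpoint, start Z0 = {s1, s4, s6, s8}, keep only states in Sat with some successor in Z. Z1 = {s1, s4, s6}; Z2 = {s4, s6}; fixed.
Sat(EG b) = {s4, s6}
s3 ∉ Sat(EG b) = {s4, s6}, so the formula does not hold at s3.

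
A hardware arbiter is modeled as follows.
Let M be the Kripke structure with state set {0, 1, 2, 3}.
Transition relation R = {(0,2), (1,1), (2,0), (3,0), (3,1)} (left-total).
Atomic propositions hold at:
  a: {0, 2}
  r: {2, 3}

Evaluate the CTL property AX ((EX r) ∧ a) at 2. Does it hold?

Yes

Sat(EX r) = {s : some successor in {2, 3}} = {0}
Sat((EX r) ∧ a) = {0}
Sat(AX ((EX r) ∧ a)) = {s : every successor in {0}} = {2}
2 ∈ Sat(AX ((EX r) ∧ a)) = {2}, so the formula holds at 2.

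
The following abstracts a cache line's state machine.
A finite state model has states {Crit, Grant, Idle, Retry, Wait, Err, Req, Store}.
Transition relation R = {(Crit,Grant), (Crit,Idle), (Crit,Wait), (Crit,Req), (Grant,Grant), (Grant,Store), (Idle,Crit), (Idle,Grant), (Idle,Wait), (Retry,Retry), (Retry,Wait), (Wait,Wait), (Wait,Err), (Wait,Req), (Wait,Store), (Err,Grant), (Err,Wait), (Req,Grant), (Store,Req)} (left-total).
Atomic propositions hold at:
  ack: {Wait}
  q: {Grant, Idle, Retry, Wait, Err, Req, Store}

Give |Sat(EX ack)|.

Sat(EX ack) = {s : some successor in {Wait}} = {Crit, Idle, Retry, Wait, Err}
|Sat(EX ack)| = |{Crit, Idle, Retry, Wait, Err}| = 5.

5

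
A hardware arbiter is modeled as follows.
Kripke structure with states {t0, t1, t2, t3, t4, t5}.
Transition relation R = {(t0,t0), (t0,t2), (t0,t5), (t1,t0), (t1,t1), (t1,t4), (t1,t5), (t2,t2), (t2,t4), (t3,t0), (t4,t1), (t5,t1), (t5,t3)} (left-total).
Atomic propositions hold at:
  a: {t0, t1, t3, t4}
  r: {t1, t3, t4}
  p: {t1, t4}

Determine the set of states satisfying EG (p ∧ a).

Sat(p ∧ a) = {t1, t4}
EG (p ∧ a): greatest fixpoint, start Z0 = {t1, t4}, keep only states in Sat with some successor in Z. Already a fixed point.
Sat(EG (p ∧ a)) = {t1, t4}

{t1, t4}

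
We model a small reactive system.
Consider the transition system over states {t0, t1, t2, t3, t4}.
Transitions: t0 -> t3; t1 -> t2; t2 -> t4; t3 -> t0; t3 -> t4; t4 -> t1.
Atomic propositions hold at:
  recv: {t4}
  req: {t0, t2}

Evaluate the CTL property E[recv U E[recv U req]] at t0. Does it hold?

Yes

E[recv U req]: least fixpoint, start Z0 = Sat(req) = {t0, t2}, add states in Sat(recv) with some successor in Z. Already a fixed point.
Sat(E[recv U req]) = {t0, t2}
E[recv U E[recv U req]]: least fixpoint, start Z0 = Sat(E[recv U req]) = {t0, t2}, add states in Sat(recv) with some successor in Z. Already a fixed point.
Sat(E[recv U E[recv U req]]) = {t0, t2}
t0 ∈ Sat(E[recv U E[recv U req]]) = {t0, t2}, so the formula holds at t0.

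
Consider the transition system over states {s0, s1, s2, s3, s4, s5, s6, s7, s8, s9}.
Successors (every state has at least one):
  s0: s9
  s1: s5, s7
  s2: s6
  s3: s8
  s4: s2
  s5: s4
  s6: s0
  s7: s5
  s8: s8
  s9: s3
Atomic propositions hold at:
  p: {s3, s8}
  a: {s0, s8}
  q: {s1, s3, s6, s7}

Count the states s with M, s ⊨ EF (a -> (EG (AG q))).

AG q: greatest fixpoint, start Z0 = {s1, s3, s6, s7}, keep only states in Sat with every successor in Z. Z1 = ∅; fixed.
Sat(AG q) = ∅
EG (AG q): greatest fixpoint, start Z0 = ∅, keep only states in Sat with some successor in Z. Already a fixed point.
Sat(EG (AG q)) = ∅
Sat(a -> (EG (AG q))) = {s1, s2, s3, s4, s5, s6, s7, s9}
EF (a -> (EG (AG q))): least fixpoint, start Z0 = {s1, s2, s3, s4, s5, s6, s7, s9}, add states with some successor in Z. Z1 = {s0, s1, s2, s3, s4, s5, s6, s7, s9}; fixed.
Sat(EF (a -> (EG (AG q)))) = {s0, s1, s2, s3, s4, s5, s6, s7, s9}
|Sat(EF (a -> (EG (AG q))))| = |{s0, s1, s2, s3, s4, s5, s6, s7, s9}| = 9.

9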